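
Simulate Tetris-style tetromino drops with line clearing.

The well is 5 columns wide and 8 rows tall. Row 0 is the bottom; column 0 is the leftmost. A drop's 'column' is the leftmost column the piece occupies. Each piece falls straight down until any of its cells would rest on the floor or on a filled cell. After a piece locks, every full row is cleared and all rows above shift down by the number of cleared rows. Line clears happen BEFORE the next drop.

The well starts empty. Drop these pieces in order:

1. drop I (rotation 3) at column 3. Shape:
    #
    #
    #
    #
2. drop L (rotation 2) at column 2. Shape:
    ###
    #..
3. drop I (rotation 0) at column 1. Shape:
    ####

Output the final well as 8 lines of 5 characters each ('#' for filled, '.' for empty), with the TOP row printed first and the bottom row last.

Answer: .....
.....
.####
..###
..##.
...#.
...#.
...#.

Derivation:
Drop 1: I rot3 at col 3 lands with bottom-row=0; cleared 0 line(s) (total 0); column heights now [0 0 0 4 0], max=4
Drop 2: L rot2 at col 2 lands with bottom-row=3; cleared 0 line(s) (total 0); column heights now [0 0 5 5 5], max=5
Drop 3: I rot0 at col 1 lands with bottom-row=5; cleared 0 line(s) (total 0); column heights now [0 6 6 6 6], max=6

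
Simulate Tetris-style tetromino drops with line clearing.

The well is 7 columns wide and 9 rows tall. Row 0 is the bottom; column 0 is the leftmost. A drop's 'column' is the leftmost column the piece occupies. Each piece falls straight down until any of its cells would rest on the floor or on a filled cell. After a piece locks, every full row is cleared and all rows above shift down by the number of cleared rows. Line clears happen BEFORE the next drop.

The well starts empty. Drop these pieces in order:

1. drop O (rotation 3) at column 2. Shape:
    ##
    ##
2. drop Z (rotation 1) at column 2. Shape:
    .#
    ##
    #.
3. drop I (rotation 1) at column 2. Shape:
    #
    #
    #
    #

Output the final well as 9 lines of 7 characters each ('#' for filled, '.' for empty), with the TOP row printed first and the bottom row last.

Drop 1: O rot3 at col 2 lands with bottom-row=0; cleared 0 line(s) (total 0); column heights now [0 0 2 2 0 0 0], max=2
Drop 2: Z rot1 at col 2 lands with bottom-row=2; cleared 0 line(s) (total 0); column heights now [0 0 4 5 0 0 0], max=5
Drop 3: I rot1 at col 2 lands with bottom-row=4; cleared 0 line(s) (total 0); column heights now [0 0 8 5 0 0 0], max=8

Answer: .......
..#....
..#....
..#....
..##...
..##...
..#....
..##...
..##...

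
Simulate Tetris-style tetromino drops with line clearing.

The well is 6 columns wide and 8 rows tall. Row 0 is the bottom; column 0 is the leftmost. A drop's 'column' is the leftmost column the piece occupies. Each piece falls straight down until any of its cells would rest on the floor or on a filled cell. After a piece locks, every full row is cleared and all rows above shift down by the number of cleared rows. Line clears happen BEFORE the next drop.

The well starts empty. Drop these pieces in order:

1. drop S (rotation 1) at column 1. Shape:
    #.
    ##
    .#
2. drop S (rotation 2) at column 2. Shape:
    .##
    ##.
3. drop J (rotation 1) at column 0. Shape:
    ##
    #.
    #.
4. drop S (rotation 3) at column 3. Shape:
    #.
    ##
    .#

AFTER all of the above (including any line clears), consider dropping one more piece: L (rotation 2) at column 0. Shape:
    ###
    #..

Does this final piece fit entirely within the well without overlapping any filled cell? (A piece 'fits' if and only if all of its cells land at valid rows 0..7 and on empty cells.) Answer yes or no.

Drop 1: S rot1 at col 1 lands with bottom-row=0; cleared 0 line(s) (total 0); column heights now [0 3 2 0 0 0], max=3
Drop 2: S rot2 at col 2 lands with bottom-row=2; cleared 0 line(s) (total 0); column heights now [0 3 3 4 4 0], max=4
Drop 3: J rot1 at col 0 lands with bottom-row=1; cleared 0 line(s) (total 0); column heights now [4 4 3 4 4 0], max=4
Drop 4: S rot3 at col 3 lands with bottom-row=4; cleared 0 line(s) (total 0); column heights now [4 4 3 7 6 0], max=7
Test piece L rot2 at col 0 (width 3): heights before test = [4 4 3 7 6 0]; fits = True

Answer: yes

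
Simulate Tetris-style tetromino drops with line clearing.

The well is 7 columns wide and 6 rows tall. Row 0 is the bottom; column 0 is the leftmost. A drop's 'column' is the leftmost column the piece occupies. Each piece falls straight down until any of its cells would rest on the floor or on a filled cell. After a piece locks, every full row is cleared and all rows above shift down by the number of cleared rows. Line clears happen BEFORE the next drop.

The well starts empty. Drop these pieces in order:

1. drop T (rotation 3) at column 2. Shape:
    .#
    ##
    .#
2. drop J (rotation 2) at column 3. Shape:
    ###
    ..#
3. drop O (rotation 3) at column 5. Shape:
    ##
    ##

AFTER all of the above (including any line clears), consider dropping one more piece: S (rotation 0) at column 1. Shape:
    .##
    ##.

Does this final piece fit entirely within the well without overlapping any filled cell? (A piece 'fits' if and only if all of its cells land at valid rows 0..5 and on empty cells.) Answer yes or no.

Drop 1: T rot3 at col 2 lands with bottom-row=0; cleared 0 line(s) (total 0); column heights now [0 0 2 3 0 0 0], max=3
Drop 2: J rot2 at col 3 lands with bottom-row=2; cleared 0 line(s) (total 0); column heights now [0 0 2 4 4 4 0], max=4
Drop 3: O rot3 at col 5 lands with bottom-row=4; cleared 0 line(s) (total 0); column heights now [0 0 2 4 4 6 6], max=6
Test piece S rot0 at col 1 (width 3): heights before test = [0 0 2 4 4 6 6]; fits = True

Answer: yes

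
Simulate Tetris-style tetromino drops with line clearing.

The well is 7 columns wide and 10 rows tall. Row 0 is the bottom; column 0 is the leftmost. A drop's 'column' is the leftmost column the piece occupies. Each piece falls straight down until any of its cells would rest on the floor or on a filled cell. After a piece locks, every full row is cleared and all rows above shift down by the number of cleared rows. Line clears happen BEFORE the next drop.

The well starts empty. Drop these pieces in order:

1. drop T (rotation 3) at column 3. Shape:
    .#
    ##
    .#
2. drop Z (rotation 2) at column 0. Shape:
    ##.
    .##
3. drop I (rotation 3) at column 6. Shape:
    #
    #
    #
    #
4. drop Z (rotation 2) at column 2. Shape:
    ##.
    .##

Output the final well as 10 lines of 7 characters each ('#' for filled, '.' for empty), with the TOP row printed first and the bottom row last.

Drop 1: T rot3 at col 3 lands with bottom-row=0; cleared 0 line(s) (total 0); column heights now [0 0 0 2 3 0 0], max=3
Drop 2: Z rot2 at col 0 lands with bottom-row=0; cleared 0 line(s) (total 0); column heights now [2 2 1 2 3 0 0], max=3
Drop 3: I rot3 at col 6 lands with bottom-row=0; cleared 0 line(s) (total 0); column heights now [2 2 1 2 3 0 4], max=4
Drop 4: Z rot2 at col 2 lands with bottom-row=3; cleared 0 line(s) (total 0); column heights now [2 2 5 5 4 0 4], max=5

Answer: .......
.......
.......
.......
.......
..##...
...##.#
....#.#
##.##.#
.##.#.#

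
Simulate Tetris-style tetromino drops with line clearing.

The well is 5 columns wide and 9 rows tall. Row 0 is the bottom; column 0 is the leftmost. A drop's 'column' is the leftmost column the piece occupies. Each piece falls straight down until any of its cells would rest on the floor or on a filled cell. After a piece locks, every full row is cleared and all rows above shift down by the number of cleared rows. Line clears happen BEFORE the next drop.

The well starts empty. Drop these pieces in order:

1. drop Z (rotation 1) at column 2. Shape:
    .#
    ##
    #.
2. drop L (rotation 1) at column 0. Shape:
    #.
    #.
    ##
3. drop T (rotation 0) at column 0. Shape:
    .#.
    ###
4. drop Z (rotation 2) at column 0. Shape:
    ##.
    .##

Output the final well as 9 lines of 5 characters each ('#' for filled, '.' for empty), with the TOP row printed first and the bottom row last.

Drop 1: Z rot1 at col 2 lands with bottom-row=0; cleared 0 line(s) (total 0); column heights now [0 0 2 3 0], max=3
Drop 2: L rot1 at col 0 lands with bottom-row=0; cleared 0 line(s) (total 0); column heights now [3 1 2 3 0], max=3
Drop 3: T rot0 at col 0 lands with bottom-row=3; cleared 0 line(s) (total 0); column heights now [4 5 4 3 0], max=5
Drop 4: Z rot2 at col 0 lands with bottom-row=5; cleared 0 line(s) (total 0); column heights now [7 7 6 3 0], max=7

Answer: .....
.....
##...
.##..
.#...
###..
#..#.
#.##.
###..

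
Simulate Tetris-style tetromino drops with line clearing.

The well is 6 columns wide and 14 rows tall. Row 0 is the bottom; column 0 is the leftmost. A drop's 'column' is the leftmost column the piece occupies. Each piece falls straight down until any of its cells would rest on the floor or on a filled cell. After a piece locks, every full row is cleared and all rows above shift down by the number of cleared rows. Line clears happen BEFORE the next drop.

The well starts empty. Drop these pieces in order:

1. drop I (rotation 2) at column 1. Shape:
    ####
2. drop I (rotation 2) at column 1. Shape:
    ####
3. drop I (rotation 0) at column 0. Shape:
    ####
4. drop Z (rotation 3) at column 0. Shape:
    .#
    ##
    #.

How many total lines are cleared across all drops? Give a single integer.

Drop 1: I rot2 at col 1 lands with bottom-row=0; cleared 0 line(s) (total 0); column heights now [0 1 1 1 1 0], max=1
Drop 2: I rot2 at col 1 lands with bottom-row=1; cleared 0 line(s) (total 0); column heights now [0 2 2 2 2 0], max=2
Drop 3: I rot0 at col 0 lands with bottom-row=2; cleared 0 line(s) (total 0); column heights now [3 3 3 3 2 0], max=3
Drop 4: Z rot3 at col 0 lands with bottom-row=3; cleared 0 line(s) (total 0); column heights now [5 6 3 3 2 0], max=6

Answer: 0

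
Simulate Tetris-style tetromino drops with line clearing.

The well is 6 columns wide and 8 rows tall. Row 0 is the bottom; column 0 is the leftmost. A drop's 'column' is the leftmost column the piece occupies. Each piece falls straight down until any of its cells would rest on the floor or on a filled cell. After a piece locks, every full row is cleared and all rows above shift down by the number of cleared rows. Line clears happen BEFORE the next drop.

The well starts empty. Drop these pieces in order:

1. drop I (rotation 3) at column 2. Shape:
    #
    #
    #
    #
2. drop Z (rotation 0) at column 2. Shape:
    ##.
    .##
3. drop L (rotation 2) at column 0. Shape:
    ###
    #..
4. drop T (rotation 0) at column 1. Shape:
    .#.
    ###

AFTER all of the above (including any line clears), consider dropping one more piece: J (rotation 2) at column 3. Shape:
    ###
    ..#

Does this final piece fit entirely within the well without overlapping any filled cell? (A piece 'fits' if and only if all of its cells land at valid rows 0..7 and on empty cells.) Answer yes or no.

Answer: yes

Derivation:
Drop 1: I rot3 at col 2 lands with bottom-row=0; cleared 0 line(s) (total 0); column heights now [0 0 4 0 0 0], max=4
Drop 2: Z rot0 at col 2 lands with bottom-row=3; cleared 0 line(s) (total 0); column heights now [0 0 5 5 4 0], max=5
Drop 3: L rot2 at col 0 lands with bottom-row=4; cleared 0 line(s) (total 0); column heights now [6 6 6 5 4 0], max=6
Drop 4: T rot0 at col 1 lands with bottom-row=6; cleared 0 line(s) (total 0); column heights now [6 7 8 7 4 0], max=8
Test piece J rot2 at col 3 (width 3): heights before test = [6 7 8 7 4 0]; fits = True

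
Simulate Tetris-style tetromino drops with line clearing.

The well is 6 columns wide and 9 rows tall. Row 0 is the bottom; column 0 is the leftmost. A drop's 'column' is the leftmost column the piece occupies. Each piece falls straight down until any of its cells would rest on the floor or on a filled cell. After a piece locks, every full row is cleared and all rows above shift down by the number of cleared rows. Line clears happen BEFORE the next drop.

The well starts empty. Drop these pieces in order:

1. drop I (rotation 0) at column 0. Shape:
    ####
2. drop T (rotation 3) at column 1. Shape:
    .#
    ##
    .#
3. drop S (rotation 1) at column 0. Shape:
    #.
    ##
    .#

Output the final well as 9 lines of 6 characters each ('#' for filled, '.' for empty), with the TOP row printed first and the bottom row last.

Answer: ......
......
......
#.....
##....
.##...
.##...
..#...
####..

Derivation:
Drop 1: I rot0 at col 0 lands with bottom-row=0; cleared 0 line(s) (total 0); column heights now [1 1 1 1 0 0], max=1
Drop 2: T rot3 at col 1 lands with bottom-row=1; cleared 0 line(s) (total 0); column heights now [1 3 4 1 0 0], max=4
Drop 3: S rot1 at col 0 lands with bottom-row=3; cleared 0 line(s) (total 0); column heights now [6 5 4 1 0 0], max=6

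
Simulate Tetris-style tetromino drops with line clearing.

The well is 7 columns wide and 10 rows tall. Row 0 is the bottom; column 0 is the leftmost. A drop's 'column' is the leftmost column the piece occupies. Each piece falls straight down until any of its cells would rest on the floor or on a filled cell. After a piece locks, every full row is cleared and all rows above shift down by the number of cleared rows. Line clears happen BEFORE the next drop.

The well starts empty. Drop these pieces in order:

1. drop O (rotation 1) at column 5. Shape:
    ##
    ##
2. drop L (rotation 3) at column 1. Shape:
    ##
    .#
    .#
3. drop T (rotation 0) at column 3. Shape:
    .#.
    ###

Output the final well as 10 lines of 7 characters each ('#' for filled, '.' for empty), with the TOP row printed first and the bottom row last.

Drop 1: O rot1 at col 5 lands with bottom-row=0; cleared 0 line(s) (total 0); column heights now [0 0 0 0 0 2 2], max=2
Drop 2: L rot3 at col 1 lands with bottom-row=0; cleared 0 line(s) (total 0); column heights now [0 3 3 0 0 2 2], max=3
Drop 3: T rot0 at col 3 lands with bottom-row=2; cleared 0 line(s) (total 0); column heights now [0 3 3 3 4 3 2], max=4

Answer: .......
.......
.......
.......
.......
.......
....#..
.#####.
..#..##
..#..##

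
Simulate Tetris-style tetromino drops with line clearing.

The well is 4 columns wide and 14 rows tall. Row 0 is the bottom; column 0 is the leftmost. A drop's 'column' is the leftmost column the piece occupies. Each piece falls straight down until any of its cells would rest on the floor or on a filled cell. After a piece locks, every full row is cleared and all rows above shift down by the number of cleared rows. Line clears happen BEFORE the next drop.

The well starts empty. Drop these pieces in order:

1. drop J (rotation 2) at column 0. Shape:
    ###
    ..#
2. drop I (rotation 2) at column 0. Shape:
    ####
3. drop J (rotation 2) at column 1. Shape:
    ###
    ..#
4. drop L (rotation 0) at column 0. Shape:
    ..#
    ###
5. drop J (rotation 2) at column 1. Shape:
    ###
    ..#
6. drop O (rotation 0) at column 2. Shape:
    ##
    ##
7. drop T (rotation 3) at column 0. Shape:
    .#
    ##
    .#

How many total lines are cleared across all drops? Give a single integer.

Drop 1: J rot2 at col 0 lands with bottom-row=0; cleared 0 line(s) (total 0); column heights now [2 2 2 0], max=2
Drop 2: I rot2 at col 0 lands with bottom-row=2; cleared 1 line(s) (total 1); column heights now [2 2 2 0], max=2
Drop 3: J rot2 at col 1 lands with bottom-row=1; cleared 1 line(s) (total 2); column heights now [0 2 2 2], max=2
Drop 4: L rot0 at col 0 lands with bottom-row=2; cleared 0 line(s) (total 2); column heights now [3 3 4 2], max=4
Drop 5: J rot2 at col 1 lands with bottom-row=3; cleared 0 line(s) (total 2); column heights now [3 5 5 5], max=5
Drop 6: O rot0 at col 2 lands with bottom-row=5; cleared 0 line(s) (total 2); column heights now [3 5 7 7], max=7
Drop 7: T rot3 at col 0 lands with bottom-row=5; cleared 1 line(s) (total 3); column heights now [3 7 6 6], max=7

Answer: 3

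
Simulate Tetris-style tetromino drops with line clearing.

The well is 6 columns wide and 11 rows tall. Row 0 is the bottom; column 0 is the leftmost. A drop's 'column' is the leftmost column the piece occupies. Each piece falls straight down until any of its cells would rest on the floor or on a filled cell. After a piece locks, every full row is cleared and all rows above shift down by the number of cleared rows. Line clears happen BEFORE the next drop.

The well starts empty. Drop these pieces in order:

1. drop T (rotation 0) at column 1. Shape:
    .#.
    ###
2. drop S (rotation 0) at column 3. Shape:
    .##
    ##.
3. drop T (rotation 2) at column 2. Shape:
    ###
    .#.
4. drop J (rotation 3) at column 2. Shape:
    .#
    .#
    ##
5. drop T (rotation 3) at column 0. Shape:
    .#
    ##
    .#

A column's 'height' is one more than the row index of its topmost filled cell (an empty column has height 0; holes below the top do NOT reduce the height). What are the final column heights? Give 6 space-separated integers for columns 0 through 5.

Answer: 3 4 5 7 4 3

Derivation:
Drop 1: T rot0 at col 1 lands with bottom-row=0; cleared 0 line(s) (total 0); column heights now [0 1 2 1 0 0], max=2
Drop 2: S rot0 at col 3 lands with bottom-row=1; cleared 0 line(s) (total 0); column heights now [0 1 2 2 3 3], max=3
Drop 3: T rot2 at col 2 lands with bottom-row=2; cleared 0 line(s) (total 0); column heights now [0 1 4 4 4 3], max=4
Drop 4: J rot3 at col 2 lands with bottom-row=4; cleared 0 line(s) (total 0); column heights now [0 1 5 7 4 3], max=7
Drop 5: T rot3 at col 0 lands with bottom-row=1; cleared 0 line(s) (total 0); column heights now [3 4 5 7 4 3], max=7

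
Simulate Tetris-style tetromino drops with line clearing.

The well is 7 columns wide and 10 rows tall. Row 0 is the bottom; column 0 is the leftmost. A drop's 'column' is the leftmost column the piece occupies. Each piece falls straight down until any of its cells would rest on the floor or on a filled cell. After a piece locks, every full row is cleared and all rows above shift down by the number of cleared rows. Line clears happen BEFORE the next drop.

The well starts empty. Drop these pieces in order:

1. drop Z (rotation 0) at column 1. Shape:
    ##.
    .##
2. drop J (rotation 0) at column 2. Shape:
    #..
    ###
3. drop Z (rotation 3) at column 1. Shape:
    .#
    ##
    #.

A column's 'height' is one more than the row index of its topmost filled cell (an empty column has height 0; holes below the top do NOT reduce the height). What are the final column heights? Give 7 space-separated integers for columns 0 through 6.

Drop 1: Z rot0 at col 1 lands with bottom-row=0; cleared 0 line(s) (total 0); column heights now [0 2 2 1 0 0 0], max=2
Drop 2: J rot0 at col 2 lands with bottom-row=2; cleared 0 line(s) (total 0); column heights now [0 2 4 3 3 0 0], max=4
Drop 3: Z rot3 at col 1 lands with bottom-row=3; cleared 0 line(s) (total 0); column heights now [0 5 6 3 3 0 0], max=6

Answer: 0 5 6 3 3 0 0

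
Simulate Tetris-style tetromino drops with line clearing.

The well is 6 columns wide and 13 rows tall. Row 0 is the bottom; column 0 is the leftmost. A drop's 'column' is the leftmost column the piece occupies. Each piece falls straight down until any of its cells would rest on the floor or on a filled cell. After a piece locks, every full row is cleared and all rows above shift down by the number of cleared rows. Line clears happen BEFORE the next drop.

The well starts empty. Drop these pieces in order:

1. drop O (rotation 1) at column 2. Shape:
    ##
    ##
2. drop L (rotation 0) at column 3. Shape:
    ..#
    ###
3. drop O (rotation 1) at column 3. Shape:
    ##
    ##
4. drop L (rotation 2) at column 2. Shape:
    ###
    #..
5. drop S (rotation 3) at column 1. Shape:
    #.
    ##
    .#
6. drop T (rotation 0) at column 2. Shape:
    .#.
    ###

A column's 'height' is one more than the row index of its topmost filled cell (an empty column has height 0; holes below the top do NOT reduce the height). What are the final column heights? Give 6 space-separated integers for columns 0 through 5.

Answer: 0 9 9 10 9 4

Derivation:
Drop 1: O rot1 at col 2 lands with bottom-row=0; cleared 0 line(s) (total 0); column heights now [0 0 2 2 0 0], max=2
Drop 2: L rot0 at col 3 lands with bottom-row=2; cleared 0 line(s) (total 0); column heights now [0 0 2 3 3 4], max=4
Drop 3: O rot1 at col 3 lands with bottom-row=3; cleared 0 line(s) (total 0); column heights now [0 0 2 5 5 4], max=5
Drop 4: L rot2 at col 2 lands with bottom-row=4; cleared 0 line(s) (total 0); column heights now [0 0 6 6 6 4], max=6
Drop 5: S rot3 at col 1 lands with bottom-row=6; cleared 0 line(s) (total 0); column heights now [0 9 8 6 6 4], max=9
Drop 6: T rot0 at col 2 lands with bottom-row=8; cleared 0 line(s) (total 0); column heights now [0 9 9 10 9 4], max=10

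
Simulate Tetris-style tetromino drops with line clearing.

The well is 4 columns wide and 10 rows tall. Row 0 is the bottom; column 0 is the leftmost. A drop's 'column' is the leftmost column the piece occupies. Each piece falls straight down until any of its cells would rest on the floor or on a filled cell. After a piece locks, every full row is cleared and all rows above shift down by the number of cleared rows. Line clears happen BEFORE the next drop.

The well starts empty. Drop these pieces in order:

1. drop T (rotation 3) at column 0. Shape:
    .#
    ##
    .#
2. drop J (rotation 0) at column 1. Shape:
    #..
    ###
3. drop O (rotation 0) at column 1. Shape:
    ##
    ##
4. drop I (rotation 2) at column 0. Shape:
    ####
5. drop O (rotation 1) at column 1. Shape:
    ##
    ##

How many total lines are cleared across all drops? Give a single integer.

Drop 1: T rot3 at col 0 lands with bottom-row=0; cleared 0 line(s) (total 0); column heights now [2 3 0 0], max=3
Drop 2: J rot0 at col 1 lands with bottom-row=3; cleared 0 line(s) (total 0); column heights now [2 5 4 4], max=5
Drop 3: O rot0 at col 1 lands with bottom-row=5; cleared 0 line(s) (total 0); column heights now [2 7 7 4], max=7
Drop 4: I rot2 at col 0 lands with bottom-row=7; cleared 1 line(s) (total 1); column heights now [2 7 7 4], max=7
Drop 5: O rot1 at col 1 lands with bottom-row=7; cleared 0 line(s) (total 1); column heights now [2 9 9 4], max=9

Answer: 1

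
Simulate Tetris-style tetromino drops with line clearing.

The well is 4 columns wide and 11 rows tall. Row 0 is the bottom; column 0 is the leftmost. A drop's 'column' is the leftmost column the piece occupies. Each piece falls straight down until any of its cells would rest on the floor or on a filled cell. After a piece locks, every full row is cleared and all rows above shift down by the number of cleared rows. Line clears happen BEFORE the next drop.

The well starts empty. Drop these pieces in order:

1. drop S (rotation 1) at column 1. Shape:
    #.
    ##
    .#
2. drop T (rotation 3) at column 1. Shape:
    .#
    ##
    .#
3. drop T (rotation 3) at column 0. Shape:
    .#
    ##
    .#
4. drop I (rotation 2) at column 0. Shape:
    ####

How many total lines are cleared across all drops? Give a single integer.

Drop 1: S rot1 at col 1 lands with bottom-row=0; cleared 0 line(s) (total 0); column heights now [0 3 2 0], max=3
Drop 2: T rot3 at col 1 lands with bottom-row=2; cleared 0 line(s) (total 0); column heights now [0 4 5 0], max=5
Drop 3: T rot3 at col 0 lands with bottom-row=4; cleared 0 line(s) (total 0); column heights now [6 7 5 0], max=7
Drop 4: I rot2 at col 0 lands with bottom-row=7; cleared 1 line(s) (total 1); column heights now [6 7 5 0], max=7

Answer: 1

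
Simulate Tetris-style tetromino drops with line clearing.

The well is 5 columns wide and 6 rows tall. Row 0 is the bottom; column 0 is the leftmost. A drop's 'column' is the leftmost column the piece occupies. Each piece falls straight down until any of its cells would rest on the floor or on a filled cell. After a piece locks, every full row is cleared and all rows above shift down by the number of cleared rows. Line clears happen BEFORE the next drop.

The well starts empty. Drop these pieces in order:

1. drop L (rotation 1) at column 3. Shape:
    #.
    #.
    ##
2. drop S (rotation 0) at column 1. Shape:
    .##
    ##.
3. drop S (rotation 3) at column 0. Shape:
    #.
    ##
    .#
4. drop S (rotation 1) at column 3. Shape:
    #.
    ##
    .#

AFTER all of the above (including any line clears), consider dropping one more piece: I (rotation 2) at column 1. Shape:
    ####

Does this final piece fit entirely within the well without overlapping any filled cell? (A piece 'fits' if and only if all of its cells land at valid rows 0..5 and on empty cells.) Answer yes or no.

Answer: no

Derivation:
Drop 1: L rot1 at col 3 lands with bottom-row=0; cleared 0 line(s) (total 0); column heights now [0 0 0 3 1], max=3
Drop 2: S rot0 at col 1 lands with bottom-row=2; cleared 0 line(s) (total 0); column heights now [0 3 4 4 1], max=4
Drop 3: S rot3 at col 0 lands with bottom-row=3; cleared 0 line(s) (total 0); column heights now [6 5 4 4 1], max=6
Drop 4: S rot1 at col 3 lands with bottom-row=3; cleared 0 line(s) (total 0); column heights now [6 5 4 6 5], max=6
Test piece I rot2 at col 1 (width 4): heights before test = [6 5 4 6 5]; fits = False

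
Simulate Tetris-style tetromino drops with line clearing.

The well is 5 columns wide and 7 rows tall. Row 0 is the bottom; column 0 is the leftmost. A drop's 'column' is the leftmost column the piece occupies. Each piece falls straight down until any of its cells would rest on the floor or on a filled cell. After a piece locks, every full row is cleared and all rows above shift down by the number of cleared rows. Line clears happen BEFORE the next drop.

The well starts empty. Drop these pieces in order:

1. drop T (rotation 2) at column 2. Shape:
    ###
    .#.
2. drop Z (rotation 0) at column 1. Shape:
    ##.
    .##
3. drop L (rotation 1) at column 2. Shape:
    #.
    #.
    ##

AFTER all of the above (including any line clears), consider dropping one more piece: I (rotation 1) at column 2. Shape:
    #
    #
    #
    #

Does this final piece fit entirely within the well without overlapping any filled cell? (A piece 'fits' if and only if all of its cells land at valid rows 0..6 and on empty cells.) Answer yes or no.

Drop 1: T rot2 at col 2 lands with bottom-row=0; cleared 0 line(s) (total 0); column heights now [0 0 2 2 2], max=2
Drop 2: Z rot0 at col 1 lands with bottom-row=2; cleared 0 line(s) (total 0); column heights now [0 4 4 3 2], max=4
Drop 3: L rot1 at col 2 lands with bottom-row=4; cleared 0 line(s) (total 0); column heights now [0 4 7 5 2], max=7
Test piece I rot1 at col 2 (width 1): heights before test = [0 4 7 5 2]; fits = False

Answer: no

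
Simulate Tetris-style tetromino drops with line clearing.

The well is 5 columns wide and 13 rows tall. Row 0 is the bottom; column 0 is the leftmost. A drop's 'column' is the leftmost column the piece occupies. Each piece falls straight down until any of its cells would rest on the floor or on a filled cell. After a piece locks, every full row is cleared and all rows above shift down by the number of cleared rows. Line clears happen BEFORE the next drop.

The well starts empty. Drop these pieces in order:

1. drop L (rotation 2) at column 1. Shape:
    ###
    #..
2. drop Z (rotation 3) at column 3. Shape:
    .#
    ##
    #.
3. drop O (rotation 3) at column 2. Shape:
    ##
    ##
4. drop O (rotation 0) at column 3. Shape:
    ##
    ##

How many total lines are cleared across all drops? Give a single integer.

Answer: 0

Derivation:
Drop 1: L rot2 at col 1 lands with bottom-row=0; cleared 0 line(s) (total 0); column heights now [0 2 2 2 0], max=2
Drop 2: Z rot3 at col 3 lands with bottom-row=2; cleared 0 line(s) (total 0); column heights now [0 2 2 4 5], max=5
Drop 3: O rot3 at col 2 lands with bottom-row=4; cleared 0 line(s) (total 0); column heights now [0 2 6 6 5], max=6
Drop 4: O rot0 at col 3 lands with bottom-row=6; cleared 0 line(s) (total 0); column heights now [0 2 6 8 8], max=8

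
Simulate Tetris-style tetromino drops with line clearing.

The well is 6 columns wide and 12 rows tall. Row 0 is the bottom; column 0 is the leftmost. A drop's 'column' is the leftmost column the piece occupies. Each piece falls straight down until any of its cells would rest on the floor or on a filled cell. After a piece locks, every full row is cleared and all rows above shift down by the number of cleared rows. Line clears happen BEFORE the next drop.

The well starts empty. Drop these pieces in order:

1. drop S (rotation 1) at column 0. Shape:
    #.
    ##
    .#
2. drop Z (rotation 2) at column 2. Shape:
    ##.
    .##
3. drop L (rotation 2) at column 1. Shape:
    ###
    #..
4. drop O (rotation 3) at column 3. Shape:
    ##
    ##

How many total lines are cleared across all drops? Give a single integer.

Drop 1: S rot1 at col 0 lands with bottom-row=0; cleared 0 line(s) (total 0); column heights now [3 2 0 0 0 0], max=3
Drop 2: Z rot2 at col 2 lands with bottom-row=0; cleared 0 line(s) (total 0); column heights now [3 2 2 2 1 0], max=3
Drop 3: L rot2 at col 1 lands with bottom-row=2; cleared 0 line(s) (total 0); column heights now [3 4 4 4 1 0], max=4
Drop 4: O rot3 at col 3 lands with bottom-row=4; cleared 0 line(s) (total 0); column heights now [3 4 4 6 6 0], max=6

Answer: 0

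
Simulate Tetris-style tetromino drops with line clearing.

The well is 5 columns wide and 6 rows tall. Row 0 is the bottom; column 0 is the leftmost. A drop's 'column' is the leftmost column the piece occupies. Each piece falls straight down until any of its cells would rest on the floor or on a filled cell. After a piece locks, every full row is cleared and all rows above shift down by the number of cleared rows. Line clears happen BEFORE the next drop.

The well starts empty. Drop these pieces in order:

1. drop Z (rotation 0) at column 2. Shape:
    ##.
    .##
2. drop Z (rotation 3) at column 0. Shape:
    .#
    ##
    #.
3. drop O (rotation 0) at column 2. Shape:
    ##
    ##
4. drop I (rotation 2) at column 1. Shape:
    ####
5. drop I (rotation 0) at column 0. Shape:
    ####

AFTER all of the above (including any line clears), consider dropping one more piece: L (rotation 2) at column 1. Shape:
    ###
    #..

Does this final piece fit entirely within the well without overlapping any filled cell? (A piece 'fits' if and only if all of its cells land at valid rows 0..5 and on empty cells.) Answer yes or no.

Drop 1: Z rot0 at col 2 lands with bottom-row=0; cleared 0 line(s) (total 0); column heights now [0 0 2 2 1], max=2
Drop 2: Z rot3 at col 0 lands with bottom-row=0; cleared 0 line(s) (total 0); column heights now [2 3 2 2 1], max=3
Drop 3: O rot0 at col 2 lands with bottom-row=2; cleared 0 line(s) (total 0); column heights now [2 3 4 4 1], max=4
Drop 4: I rot2 at col 1 lands with bottom-row=4; cleared 0 line(s) (total 0); column heights now [2 5 5 5 5], max=5
Drop 5: I rot0 at col 0 lands with bottom-row=5; cleared 0 line(s) (total 0); column heights now [6 6 6 6 5], max=6
Test piece L rot2 at col 1 (width 3): heights before test = [6 6 6 6 5]; fits = False

Answer: no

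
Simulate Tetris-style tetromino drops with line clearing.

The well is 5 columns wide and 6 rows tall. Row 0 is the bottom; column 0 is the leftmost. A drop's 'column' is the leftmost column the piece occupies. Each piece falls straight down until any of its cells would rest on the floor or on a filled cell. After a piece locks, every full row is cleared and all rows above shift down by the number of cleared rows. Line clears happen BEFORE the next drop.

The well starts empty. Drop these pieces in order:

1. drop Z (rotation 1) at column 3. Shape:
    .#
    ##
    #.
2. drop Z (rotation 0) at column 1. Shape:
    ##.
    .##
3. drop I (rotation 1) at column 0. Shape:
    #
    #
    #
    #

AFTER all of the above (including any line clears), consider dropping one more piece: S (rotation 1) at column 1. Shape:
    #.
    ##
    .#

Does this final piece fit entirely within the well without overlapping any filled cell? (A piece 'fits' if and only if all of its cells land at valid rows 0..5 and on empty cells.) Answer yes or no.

Answer: no

Derivation:
Drop 1: Z rot1 at col 3 lands with bottom-row=0; cleared 0 line(s) (total 0); column heights now [0 0 0 2 3], max=3
Drop 2: Z rot0 at col 1 lands with bottom-row=2; cleared 0 line(s) (total 0); column heights now [0 4 4 3 3], max=4
Drop 3: I rot1 at col 0 lands with bottom-row=0; cleared 0 line(s) (total 0); column heights now [4 4 4 3 3], max=4
Test piece S rot1 at col 1 (width 2): heights before test = [4 4 4 3 3]; fits = False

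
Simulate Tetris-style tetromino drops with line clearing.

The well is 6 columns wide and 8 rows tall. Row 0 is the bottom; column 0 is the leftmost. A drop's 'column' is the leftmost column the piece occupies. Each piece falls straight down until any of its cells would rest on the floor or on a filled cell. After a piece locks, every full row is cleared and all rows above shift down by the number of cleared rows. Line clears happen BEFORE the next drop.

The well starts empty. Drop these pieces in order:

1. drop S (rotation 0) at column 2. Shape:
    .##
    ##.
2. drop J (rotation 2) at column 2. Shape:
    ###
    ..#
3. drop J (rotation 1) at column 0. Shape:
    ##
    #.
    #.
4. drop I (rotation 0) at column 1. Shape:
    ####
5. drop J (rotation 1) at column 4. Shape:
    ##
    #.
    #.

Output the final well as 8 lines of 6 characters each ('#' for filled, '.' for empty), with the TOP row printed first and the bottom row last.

Drop 1: S rot0 at col 2 lands with bottom-row=0; cleared 0 line(s) (total 0); column heights now [0 0 1 2 2 0], max=2
Drop 2: J rot2 at col 2 lands with bottom-row=2; cleared 0 line(s) (total 0); column heights now [0 0 4 4 4 0], max=4
Drop 3: J rot1 at col 0 lands with bottom-row=0; cleared 0 line(s) (total 0); column heights now [3 3 4 4 4 0], max=4
Drop 4: I rot0 at col 1 lands with bottom-row=4; cleared 0 line(s) (total 0); column heights now [3 5 5 5 5 0], max=5
Drop 5: J rot1 at col 4 lands with bottom-row=5; cleared 0 line(s) (total 0); column heights now [3 5 5 5 8 8], max=8

Answer: ....##
....#.
....#.
.####.
..###.
##..#.
#..##.
#.##..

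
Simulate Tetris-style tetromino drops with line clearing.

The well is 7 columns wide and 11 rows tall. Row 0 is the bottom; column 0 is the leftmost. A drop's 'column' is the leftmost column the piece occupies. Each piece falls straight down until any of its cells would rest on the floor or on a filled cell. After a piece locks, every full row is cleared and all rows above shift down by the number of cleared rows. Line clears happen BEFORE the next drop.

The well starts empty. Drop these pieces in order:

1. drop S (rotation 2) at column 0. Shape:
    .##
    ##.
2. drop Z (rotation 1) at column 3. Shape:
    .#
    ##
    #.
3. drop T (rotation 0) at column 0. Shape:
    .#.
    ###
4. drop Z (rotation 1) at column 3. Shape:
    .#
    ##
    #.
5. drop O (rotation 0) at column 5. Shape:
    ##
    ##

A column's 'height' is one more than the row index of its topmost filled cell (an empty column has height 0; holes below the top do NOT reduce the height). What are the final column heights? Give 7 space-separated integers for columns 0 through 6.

Drop 1: S rot2 at col 0 lands with bottom-row=0; cleared 0 line(s) (total 0); column heights now [1 2 2 0 0 0 0], max=2
Drop 2: Z rot1 at col 3 lands with bottom-row=0; cleared 0 line(s) (total 0); column heights now [1 2 2 2 3 0 0], max=3
Drop 3: T rot0 at col 0 lands with bottom-row=2; cleared 0 line(s) (total 0); column heights now [3 4 3 2 3 0 0], max=4
Drop 4: Z rot1 at col 3 lands with bottom-row=2; cleared 0 line(s) (total 0); column heights now [3 4 3 4 5 0 0], max=5
Drop 5: O rot0 at col 5 lands with bottom-row=0; cleared 0 line(s) (total 0); column heights now [3 4 3 4 5 2 2], max=5

Answer: 3 4 3 4 5 2 2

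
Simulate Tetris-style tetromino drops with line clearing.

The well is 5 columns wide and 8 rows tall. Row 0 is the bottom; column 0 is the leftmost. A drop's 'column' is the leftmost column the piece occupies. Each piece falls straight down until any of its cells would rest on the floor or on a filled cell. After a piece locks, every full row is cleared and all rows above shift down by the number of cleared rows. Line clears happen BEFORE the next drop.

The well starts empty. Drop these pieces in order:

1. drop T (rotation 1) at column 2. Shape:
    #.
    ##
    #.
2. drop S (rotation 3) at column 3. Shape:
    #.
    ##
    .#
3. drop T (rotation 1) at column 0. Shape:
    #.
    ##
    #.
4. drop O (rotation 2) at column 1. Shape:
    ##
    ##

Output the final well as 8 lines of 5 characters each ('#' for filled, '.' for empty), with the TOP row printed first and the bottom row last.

Drop 1: T rot1 at col 2 lands with bottom-row=0; cleared 0 line(s) (total 0); column heights now [0 0 3 2 0], max=3
Drop 2: S rot3 at col 3 lands with bottom-row=1; cleared 0 line(s) (total 0); column heights now [0 0 3 4 3], max=4
Drop 3: T rot1 at col 0 lands with bottom-row=0; cleared 1 line(s) (total 1); column heights now [2 0 2 3 2], max=3
Drop 4: O rot2 at col 1 lands with bottom-row=2; cleared 0 line(s) (total 1); column heights now [2 4 4 3 2], max=4

Answer: .....
.....
.....
.....
.##..
.###.
#.###
#.#..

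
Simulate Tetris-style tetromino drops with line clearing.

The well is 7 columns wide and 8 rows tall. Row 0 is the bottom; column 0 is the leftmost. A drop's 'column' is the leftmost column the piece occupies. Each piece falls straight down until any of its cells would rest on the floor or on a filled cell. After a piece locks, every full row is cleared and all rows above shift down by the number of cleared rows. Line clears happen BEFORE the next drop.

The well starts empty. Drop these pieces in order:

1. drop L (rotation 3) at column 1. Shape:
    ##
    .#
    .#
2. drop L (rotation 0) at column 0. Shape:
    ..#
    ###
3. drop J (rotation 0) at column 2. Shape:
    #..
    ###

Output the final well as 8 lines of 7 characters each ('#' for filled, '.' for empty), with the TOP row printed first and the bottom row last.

Answer: .......
..#....
..###..
..#....
###....
.##....
..#....
..#....

Derivation:
Drop 1: L rot3 at col 1 lands with bottom-row=0; cleared 0 line(s) (total 0); column heights now [0 3 3 0 0 0 0], max=3
Drop 2: L rot0 at col 0 lands with bottom-row=3; cleared 0 line(s) (total 0); column heights now [4 4 5 0 0 0 0], max=5
Drop 3: J rot0 at col 2 lands with bottom-row=5; cleared 0 line(s) (total 0); column heights now [4 4 7 6 6 0 0], max=7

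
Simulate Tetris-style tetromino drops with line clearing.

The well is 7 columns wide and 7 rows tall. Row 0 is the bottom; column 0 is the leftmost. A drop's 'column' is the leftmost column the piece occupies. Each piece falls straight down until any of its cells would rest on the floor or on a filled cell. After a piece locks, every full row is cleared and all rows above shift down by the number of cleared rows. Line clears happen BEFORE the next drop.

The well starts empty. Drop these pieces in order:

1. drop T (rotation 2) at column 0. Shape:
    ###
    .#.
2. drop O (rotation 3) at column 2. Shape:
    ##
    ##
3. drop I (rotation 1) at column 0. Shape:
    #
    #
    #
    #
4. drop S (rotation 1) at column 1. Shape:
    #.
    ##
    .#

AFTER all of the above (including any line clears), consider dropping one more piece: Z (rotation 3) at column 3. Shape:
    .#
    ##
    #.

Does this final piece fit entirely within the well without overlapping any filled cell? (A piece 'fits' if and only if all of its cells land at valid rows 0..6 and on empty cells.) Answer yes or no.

Drop 1: T rot2 at col 0 lands with bottom-row=0; cleared 0 line(s) (total 0); column heights now [2 2 2 0 0 0 0], max=2
Drop 2: O rot3 at col 2 lands with bottom-row=2; cleared 0 line(s) (total 0); column heights now [2 2 4 4 0 0 0], max=4
Drop 3: I rot1 at col 0 lands with bottom-row=2; cleared 0 line(s) (total 0); column heights now [6 2 4 4 0 0 0], max=6
Drop 4: S rot1 at col 1 lands with bottom-row=4; cleared 0 line(s) (total 0); column heights now [6 7 6 4 0 0 0], max=7
Test piece Z rot3 at col 3 (width 2): heights before test = [6 7 6 4 0 0 0]; fits = True

Answer: yes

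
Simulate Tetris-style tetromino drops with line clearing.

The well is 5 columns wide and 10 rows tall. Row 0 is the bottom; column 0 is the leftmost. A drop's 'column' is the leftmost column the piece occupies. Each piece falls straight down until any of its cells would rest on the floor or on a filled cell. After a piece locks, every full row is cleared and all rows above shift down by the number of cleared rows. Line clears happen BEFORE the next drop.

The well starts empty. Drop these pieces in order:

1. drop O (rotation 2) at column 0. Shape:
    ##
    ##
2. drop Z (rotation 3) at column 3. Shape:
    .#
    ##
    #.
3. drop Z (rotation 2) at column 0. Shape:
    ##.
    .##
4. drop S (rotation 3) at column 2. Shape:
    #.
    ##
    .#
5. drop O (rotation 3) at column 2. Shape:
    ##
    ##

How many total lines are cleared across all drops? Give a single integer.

Drop 1: O rot2 at col 0 lands with bottom-row=0; cleared 0 line(s) (total 0); column heights now [2 2 0 0 0], max=2
Drop 2: Z rot3 at col 3 lands with bottom-row=0; cleared 0 line(s) (total 0); column heights now [2 2 0 2 3], max=3
Drop 3: Z rot2 at col 0 lands with bottom-row=2; cleared 0 line(s) (total 0); column heights now [4 4 3 2 3], max=4
Drop 4: S rot3 at col 2 lands with bottom-row=2; cleared 0 line(s) (total 0); column heights now [4 4 5 4 3], max=5
Drop 5: O rot3 at col 2 lands with bottom-row=5; cleared 0 line(s) (total 0); column heights now [4 4 7 7 3], max=7

Answer: 0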